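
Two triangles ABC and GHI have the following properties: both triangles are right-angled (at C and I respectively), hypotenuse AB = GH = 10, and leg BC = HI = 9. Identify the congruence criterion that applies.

The given information provides:
both triangles are right-angled (at C and I respectively), hypotenuse AB = GH = 10, and leg BC = HI = 9
This matches the HL congruence theorem.
The hypotenuse and one leg of two right triangles are equal (Hypotenuse-Leg).

HL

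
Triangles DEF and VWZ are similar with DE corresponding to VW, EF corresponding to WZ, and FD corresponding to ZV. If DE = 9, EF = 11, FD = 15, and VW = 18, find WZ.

Similar triangles have proportional sides. Setting up the proportion:
VW / DE = WZ / EF
18 / 9 = WZ / 11
WZ = 11 * 18 / 9 = 22.

22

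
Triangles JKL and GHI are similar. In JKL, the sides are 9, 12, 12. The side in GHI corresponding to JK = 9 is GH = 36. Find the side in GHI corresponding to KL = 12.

Similar triangles have proportional sides. Setting up the proportion:
GH / JK = HI / KL
36 / 9 = HI / 12
HI = 12 * 36 / 9 = 48.

48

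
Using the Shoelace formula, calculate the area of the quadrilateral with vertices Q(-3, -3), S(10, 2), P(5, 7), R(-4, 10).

Shoelace: sum of cross terms = 204, Area = (1/2)|204| = 102

102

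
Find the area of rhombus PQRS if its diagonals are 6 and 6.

Area = (6 * 6) / 2 = 36 / 2 = 18

18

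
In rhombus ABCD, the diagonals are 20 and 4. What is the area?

Area = (20 * 4) / 2 = 80 / 2 = 40

40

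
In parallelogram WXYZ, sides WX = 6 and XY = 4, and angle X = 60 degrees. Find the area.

The area of a parallelogram equals the product of two adjacent sides times the sine of the included angle.
This is because the height equals 4 * sin(60°) = 2*sqrt(3).
Area = 6 * 2*sqrt(3) = 12*sqrt(3)

12*sqrt(3)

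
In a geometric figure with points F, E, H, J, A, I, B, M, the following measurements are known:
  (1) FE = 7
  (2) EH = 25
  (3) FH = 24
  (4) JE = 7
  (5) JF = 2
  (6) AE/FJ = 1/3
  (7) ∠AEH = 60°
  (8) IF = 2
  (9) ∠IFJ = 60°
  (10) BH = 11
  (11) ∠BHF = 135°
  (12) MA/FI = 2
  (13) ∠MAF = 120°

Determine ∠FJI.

Step 1: By the law of cosines on triangle JFI: JI² = 2² + 2² − 2·2·2·cos(60°) = 4, so JI = 2.
Step 2: By the inverse law of cosines on triangle FJI: cos(∠FJI) = (2² + 2² − 2²) / (2·2·2) = 4/8 = 0.5, so ∠FJI = 60°.

Therefore, the measure of angle ∠FJI = 60°.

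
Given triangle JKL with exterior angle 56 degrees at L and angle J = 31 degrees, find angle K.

By the exterior angle theorem: exterior angle = sum of remote interior angles.
56 = 31 + angle K
angle K = 56 - 31 = 25 degrees

25 degrees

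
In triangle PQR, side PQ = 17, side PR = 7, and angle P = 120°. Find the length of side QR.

Law of cosines: QR^2 = 17^2 + 7^2 - 2(17)(7)cos(120°) = 457, so QR = sqrt(457).

sqrt(457)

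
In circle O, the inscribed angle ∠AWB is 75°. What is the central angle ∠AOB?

The inscribed angle theorem states that a central angle is always twice any inscribed angle that subtends the same arc.
Since the inscribed angle is 75°, the central angle = 2 × 75° = 150°.

150°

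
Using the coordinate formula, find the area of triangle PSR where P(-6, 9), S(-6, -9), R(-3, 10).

Shoelace: Area = (1/2)|-6(-9-10) + -6(10-9) + -3(9--9)| = (1/2)(54) = 27

27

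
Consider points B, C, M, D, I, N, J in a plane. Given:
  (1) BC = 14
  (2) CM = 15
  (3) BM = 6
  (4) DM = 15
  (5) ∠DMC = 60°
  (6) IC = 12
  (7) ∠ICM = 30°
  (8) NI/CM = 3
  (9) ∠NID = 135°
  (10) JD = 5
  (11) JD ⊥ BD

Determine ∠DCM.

Step 1: By the law of cosines on triangle CMD: CD² = 15² + 15² − 2·15·15·cos(60°) = 225, so CD = 15.
Step 2: By the inverse law of cosines on triangle DCM: cos(∠DCM) = (15² + 15² − 15²) / (2·15·15) = 225/450 = 0.5, so ∠DCM = 60°.

Therefore, the measure of angle ∠DCM = 60°.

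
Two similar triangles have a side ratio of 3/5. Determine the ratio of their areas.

Area scales with the square of linear dimensions. If every length is multiplied by 3/5, then the area is multiplied by (3/5)^2 = 9/25.
The area ratio is 9:25.

9:25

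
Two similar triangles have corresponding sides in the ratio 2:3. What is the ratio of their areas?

Area scales with the square of linear dimensions. If every length is multiplied by 2/3, then the area is multiplied by (2/3)^2 = 4/9.
The area ratio is 4:9.

4:9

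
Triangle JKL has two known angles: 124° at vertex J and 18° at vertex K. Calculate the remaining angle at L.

angle L = 180 - 124 - 18 = 38 degrees.

38 degrees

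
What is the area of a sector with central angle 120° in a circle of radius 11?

Sector area = πr² × θ/360
= π × 11² × 1/3
= π × 121 × 1/3
= 121*pi/3

121*pi/3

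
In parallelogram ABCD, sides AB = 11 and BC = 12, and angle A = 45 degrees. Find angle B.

Consecutive angles are supplementary: angle B = 180 - 45 = 135 degrees.

135 degrees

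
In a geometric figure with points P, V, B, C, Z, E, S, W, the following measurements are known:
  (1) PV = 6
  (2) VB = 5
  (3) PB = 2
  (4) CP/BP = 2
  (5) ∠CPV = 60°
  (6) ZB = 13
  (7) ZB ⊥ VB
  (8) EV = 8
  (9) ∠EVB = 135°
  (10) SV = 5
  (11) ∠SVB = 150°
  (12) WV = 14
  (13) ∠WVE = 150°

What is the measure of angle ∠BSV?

Step 1: By the law of cosines on triangle SVB: SB² = 5² + 5² − 2·5·5·cos(150°) = 93.3, so SB ≈ 9.66.
Step 2: By the inverse law of cosines on triangle BSV: cos(∠BSV) = (9.66² + 5² − 5²) / (2·9.66·5) = 93.3/96.59 = 0.9659, so ∠BSV = 15°.

Therefore, the measure of angle ∠BSV = 15°.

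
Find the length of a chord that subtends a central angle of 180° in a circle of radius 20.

Chord = 2(20) sin(90°) = 40

40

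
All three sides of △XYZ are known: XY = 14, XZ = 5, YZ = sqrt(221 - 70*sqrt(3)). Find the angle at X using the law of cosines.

By the inverse law of cosines: cos(X) = (XY² + XZ² - YZ²) / (2 × XY × XZ)
cos(X) = (14² + 5² - (sqrt(221 - 70*sqrt(3)))²) / (2 × 14 × 5)
cos(X) = (196 + 25 - (221 - 70*sqrt(3))) / 140
cos(X) = sqrt(3)/2
X = arccos(sqrt(3)/2) = 30°

30°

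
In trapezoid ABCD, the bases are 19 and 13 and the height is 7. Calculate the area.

Area = (19 + 13) * 7 / 2 = 224 / 2 = 112

112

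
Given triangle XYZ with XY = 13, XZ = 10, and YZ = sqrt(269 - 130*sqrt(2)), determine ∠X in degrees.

By the inverse law of cosines: cos(X) = (XY² + XZ² - YZ²) / (2 × XY × XZ)
cos(X) = (13² + 10² - (sqrt(269 - 130*sqrt(2)))²) / (2 × 13 × 10)
cos(X) = (169 + 100 - (269 - 130*sqrt(2))) / 260
cos(X) = sqrt(2)/2
X = arccos(sqrt(2)/2) = 45°

45°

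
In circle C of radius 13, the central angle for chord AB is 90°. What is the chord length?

Chord = 2(13) sin(45°) = 13*sqrt(2)

13*sqrt(2)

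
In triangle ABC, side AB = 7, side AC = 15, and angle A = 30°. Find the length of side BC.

By the law of cosines: BC^2 = AB^2 + AC^2 - 2*AB*AC*cos(A)
BC^2 = 7^2 + 15^2 - 2*7*15*cos(30°)
BC^2 = 49 + 225 - 210*(sqrt(3)/2)
BC^2 = 274 - 105*sqrt(3)
BC = sqrt(274 - 105*sqrt(3))

sqrt(274 - 105*sqrt(3))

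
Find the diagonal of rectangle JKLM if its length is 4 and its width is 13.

A rectangle's diagonal splits it into two right triangles, with the diagonal as the hypotenuse.
By the Pythagorean theorem, d^2 = 4^2 + 13^2 = 185.
Therefore d = sqrt(185).

sqrt(185)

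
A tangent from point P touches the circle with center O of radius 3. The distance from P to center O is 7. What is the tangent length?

tangent = √(d² - r²) = √(7² - 3²) = √(49 - 9) = √40 = 2*sqrt(10)

2*sqrt(10)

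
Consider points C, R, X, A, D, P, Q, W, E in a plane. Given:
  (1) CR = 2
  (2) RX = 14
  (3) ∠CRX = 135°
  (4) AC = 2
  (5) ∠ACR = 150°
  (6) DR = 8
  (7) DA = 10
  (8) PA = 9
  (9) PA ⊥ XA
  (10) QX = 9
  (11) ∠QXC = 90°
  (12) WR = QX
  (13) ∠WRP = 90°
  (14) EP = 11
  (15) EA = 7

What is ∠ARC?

Step 1: By the law of cosines on triangle RCA: RA² = 2² + 2² − 2·2·2·cos(150°) = 14.93, so RA ≈ 3.86.
Step 2: By the inverse law of cosines on triangle ARC: cos(∠ARC) = (3.86² + 2² − 2²) / (2·3.86·2) = 14.93/15.45 = 0.9659, so ∠ARC = 15°.

Therefore, the measure of angle ∠ARC = 15°.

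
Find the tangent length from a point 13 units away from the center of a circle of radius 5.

Let T be the point of tangency. Then OT ⊥ PT (radius ⊥ tangent).
In right triangle OTP: OP² = OT² + PT²
13² = 5² + PT²
PT² = 144, PT = 12

12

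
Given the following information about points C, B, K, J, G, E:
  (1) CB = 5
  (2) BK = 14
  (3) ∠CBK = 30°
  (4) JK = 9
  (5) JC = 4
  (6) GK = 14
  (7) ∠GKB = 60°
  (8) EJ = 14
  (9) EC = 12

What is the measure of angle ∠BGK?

Step 1: By the law of cosines on triangle GKB: GB² = 14² + 14² − 2·14·14·cos(60°) = 196, so GB = 14.
Step 2: By the inverse law of cosines on triangle BGK: cos(∠BGK) = (14² + 14² − 14²) / (2·14·14) = 196/392 = 0.5, so ∠BGK = 60°.

Therefore, the measure of angle ∠BGK = 60°.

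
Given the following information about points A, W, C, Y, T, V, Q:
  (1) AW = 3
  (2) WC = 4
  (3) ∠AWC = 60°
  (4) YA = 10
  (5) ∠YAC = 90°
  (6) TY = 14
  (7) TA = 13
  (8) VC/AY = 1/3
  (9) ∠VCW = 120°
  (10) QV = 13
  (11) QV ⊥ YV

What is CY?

Step 1: By the law of cosines on triangle CWA: CA² = 4² + 3² − 2·4·3·cos(60°) = 13, so CA = √13.
Step 2: By the law of cosines on triangle CAY: CY² = √13² + 10² − 2·√13·10·cos(90°) = 113, so CY = √113.

Therefore, the length of CY = √113.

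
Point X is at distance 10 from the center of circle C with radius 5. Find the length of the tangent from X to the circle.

tangent = √(d² - r²) = √(10² - 5²) = √(100 - 25) = √75 = 5*sqrt(3)

5*sqrt(3)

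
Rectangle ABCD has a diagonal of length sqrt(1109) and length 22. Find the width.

Using the Pythagorean theorem: d^2 = a^2 + b^2
b^2 = d^2 - a^2
b^2 = 1109 - 484
b^2 = 625
b = sqrt(625) = 25

25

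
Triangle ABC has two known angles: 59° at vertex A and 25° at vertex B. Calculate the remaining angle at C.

angle C = 180 - 59 - 25 = 96 degrees.

96 degrees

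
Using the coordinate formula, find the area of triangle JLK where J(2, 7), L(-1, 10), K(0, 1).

The Shoelace formula computes the area from vertex coordinates by summing cross products.
For vertices (2,7), (-1,10), (0,1):
Signed sum = 2*10 - -1*7 + -1*1 - 0*10 + 0*7 - 2*1
= 27 + -1 + -2 = 24
Area = (1/2)|24| = 12.

12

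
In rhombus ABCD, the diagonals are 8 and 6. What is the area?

The diagonals of a rhombus divide it into four right triangles.
Each triangle has legs 8/ 2 = 4 and 6/2 = 3, so each has area (1/2)*4*3 = 6.
Four such triangles give total area = (d1 * d2) / 2 = 24.

24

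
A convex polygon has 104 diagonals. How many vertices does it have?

Using d = n(n - 3)/2, we solve 104 = n(n - 3)/2.
So n(n - 3) = 208.
Testing n = 16: 16 * 13 = 208 = 208. Correct.
The polygon has 16 sides.

16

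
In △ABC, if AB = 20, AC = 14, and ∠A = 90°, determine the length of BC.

By the law of cosines: BC^2 = AB^2 + AC^2 - 2*AB*AC*cos(A)
BC^2 = 20^2 + 14^2 - 2*20*14*cos(90°)
BC^2 = 400 + 196 - 560*(0)
BC^2 = 596
BC = 2*sqrt(149)

2*sqrt(149)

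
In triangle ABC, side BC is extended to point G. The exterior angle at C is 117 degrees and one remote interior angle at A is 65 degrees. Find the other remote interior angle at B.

By the exterior angle theorem: exterior angle = sum of remote interior angles.
117 = 65 + angle B
angle B = 117 - 65 = 52 degrees

52 degrees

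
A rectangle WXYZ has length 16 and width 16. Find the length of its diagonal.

A rectangle's diagonal splits it into two right triangles, with the diagonal as the hypotenuse.
By the Pythagorean theorem, d^2 = 16^2 + 16^2 = 512.
Therefore d = sqrt(512) = 16*sqrt(2).

16*sqrt(2)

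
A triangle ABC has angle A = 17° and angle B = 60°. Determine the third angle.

angle C = 180 - 17 - 60 = 103 degrees.

103 degrees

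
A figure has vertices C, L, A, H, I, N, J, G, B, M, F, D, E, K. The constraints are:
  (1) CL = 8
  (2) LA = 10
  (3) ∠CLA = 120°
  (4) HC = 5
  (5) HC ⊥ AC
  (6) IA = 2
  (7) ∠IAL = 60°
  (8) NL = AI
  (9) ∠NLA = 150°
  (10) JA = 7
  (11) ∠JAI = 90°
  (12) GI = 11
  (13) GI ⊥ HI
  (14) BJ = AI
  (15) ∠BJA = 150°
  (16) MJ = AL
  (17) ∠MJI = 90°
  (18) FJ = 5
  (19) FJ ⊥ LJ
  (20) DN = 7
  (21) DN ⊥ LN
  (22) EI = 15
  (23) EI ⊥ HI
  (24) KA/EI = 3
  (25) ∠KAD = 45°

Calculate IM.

From the given relations: MJ = AL = 10.
Step 1: By the law of cosines on triangle JAI: JI² = 7² + 2² − 2·7·2·cos(90°) = 53, so JI = √53.
Step 2: By the law of cosines on triangle IJM: IM² = √53² + 10² − 2·√53·10·cos(90°) = 153, so IM = 3·√17.

Therefore, the length of IM = 3·√17.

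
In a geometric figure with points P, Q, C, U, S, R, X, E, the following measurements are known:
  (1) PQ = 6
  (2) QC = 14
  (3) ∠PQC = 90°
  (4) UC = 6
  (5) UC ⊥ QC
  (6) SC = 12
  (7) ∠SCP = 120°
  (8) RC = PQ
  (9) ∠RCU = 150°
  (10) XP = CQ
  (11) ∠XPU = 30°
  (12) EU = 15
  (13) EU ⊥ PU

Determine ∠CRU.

From the given relations: RC = PQ = 6.
Step 1: By the law of cosines on triangle RCU: RU² = 6² + 6² − 2·6·6·cos(150°) = 134.35, so RU ≈ 11.59.
Step 2: By the inverse law of cosines on triangle CRU: cos(∠CRU) = (6² + 11.59² − 6²) / (2·6·11.59) = 134.35/139.09 = 0.9659, so ∠CRU = 15°.

Therefore, the measure of angle ∠CRU = 15°.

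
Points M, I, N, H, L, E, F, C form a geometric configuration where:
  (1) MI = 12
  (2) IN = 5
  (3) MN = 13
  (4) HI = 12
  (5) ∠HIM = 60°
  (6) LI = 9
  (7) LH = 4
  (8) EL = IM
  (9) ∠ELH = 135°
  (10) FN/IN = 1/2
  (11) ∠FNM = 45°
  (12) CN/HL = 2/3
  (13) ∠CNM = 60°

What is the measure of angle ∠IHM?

Step 1: By the law of cosines on triangle HIM: HM² = 12² + 12² − 2·12·12·cos(60°) = 144, so HM = 12.
Step 2: By the inverse law of cosines on triangle IHM: cos(∠IHM) = (12² + 12² − 12²) / (2·12·12) = 144/288 = 0.5, so ∠IHM = 60°.

Therefore, the measure of angle ∠IHM = 60°.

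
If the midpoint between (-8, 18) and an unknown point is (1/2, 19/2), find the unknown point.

Using the midpoint formula: M = ((x1 + x2)/2, (y1 + y2)/2)
We know M = (1/2, 19/2) and R = (-8, 18)
For x: 1/2 = (-8 + x2)/2, so x2 = 2*1/2 - -8 = 9
For y: 19/2 = (18 + y2)/2, so y2 = 2*19/2 - 18 = 1
S = (9, 1)

(9, 1)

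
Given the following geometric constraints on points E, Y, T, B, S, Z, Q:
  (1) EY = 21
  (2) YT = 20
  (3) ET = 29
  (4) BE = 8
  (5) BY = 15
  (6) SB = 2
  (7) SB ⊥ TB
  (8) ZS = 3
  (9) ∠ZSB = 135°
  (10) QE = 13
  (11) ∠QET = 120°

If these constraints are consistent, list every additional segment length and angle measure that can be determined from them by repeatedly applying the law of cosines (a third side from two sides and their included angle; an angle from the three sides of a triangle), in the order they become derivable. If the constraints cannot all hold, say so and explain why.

The constraints are consistent. Derivable facts, in order:
After 1 step:
- BZ ≈ 4.64
- TQ ≈ 37.24
- ∠BEY = 33.56°
- ∠BYE = 17.15°
- ∠EBY = 129.3°
- ∠ETY = 46.4°
- ∠EYT = 90°
- ∠TEY = 43.6°
After 2 steps:
- ∠BZS = 17.76°
- ∠EQT = 42.4°
- ∠ETQ = 17.6°
- ∠SBZ = 27.24°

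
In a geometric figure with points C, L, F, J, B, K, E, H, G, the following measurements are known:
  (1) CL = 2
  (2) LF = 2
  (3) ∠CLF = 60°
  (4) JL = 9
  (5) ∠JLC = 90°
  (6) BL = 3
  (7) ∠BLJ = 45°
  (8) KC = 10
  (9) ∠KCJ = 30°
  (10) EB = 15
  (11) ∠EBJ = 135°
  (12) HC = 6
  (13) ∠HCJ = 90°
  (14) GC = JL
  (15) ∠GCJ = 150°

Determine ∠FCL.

Step 1: By the law of cosines on triangle CLF: CF² = 2² + 2² − 2·2·2·cos(60°) = 4, so CF = 2.
Step 2: By the inverse law of cosines on triangle FCL: cos(∠FCL) = (2² + 2² − 2²) / (2·2·2) = 4/8 = 0.5, so ∠FCL = 60°.

Therefore, the measure of angle ∠FCL = 60°.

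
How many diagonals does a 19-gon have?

The number of diagonals in an n-gon is n(n - 3)/2.
For n = 19: 19(19 - 3)/2 = 19 × 16 / 2 = 152.

152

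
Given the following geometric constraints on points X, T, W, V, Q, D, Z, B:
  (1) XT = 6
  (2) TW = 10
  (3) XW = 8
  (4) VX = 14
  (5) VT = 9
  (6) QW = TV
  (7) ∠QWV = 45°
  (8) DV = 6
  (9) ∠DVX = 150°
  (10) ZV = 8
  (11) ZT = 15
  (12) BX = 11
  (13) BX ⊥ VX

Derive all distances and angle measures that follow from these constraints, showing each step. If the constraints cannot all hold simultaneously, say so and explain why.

The constraints are consistent.

From the given relations:
  QW = TV = 9

Step 1: From XV = 14, VD = 6, and ∠XVD = 150°, by the law of cosines:
  XD² = XV² + VD² - 2·XV·VD·cos(150°) = 196 + 36 + 145.5 = 377.5
  XD ≈ 19.43

Step 2: From VX = 14, XB = 11, and ∠VXB = 90°, by the law of cosines:
  VB² = VX² + XB² - 2·VX·XB·cos(90°) = 196 + 121 - 0 = 317
  VB ≈ 17.8

Step 3: From XT = 6, XV = 14, TV = 9, by the inverse law of cosines:
  cos(∠TXV) = (XT² + XV² - TV²) / (2·XT·XV)
  ∠TXV = 26°

Step 4: From XT = 6, XW = 8, TW = 10, by the inverse law of cosines:
  cos(∠TXW) = (XT² + XW² - TW²) / (2·XT·XW)
  ∠TXW = 90°

Step 5: From TV = 9, TX = 6, VX = 14, by the inverse law of cosines:
  cos(∠VTX) = (TV² + TX² - VX²) / (2·TV·TX)
  ∠VTX = 137.01°

Step 6: From TV = 9, TZ = 15, VZ = 8, by the inverse law of cosines:
  cos(∠VTZ) = (TV² + TZ² - VZ²) / (2·TV·TZ)
  ∠VTZ = 26.32°

Step 7: From TW = 10, TX = 6, WX = 8, by the inverse law of cosines:
  cos(∠WTX) = (TW² + TX² - WX²) / (2·TW·TX)
  ∠WTX = 53.13°

Step 8: From WT = 10, WX = 8, TX = 6, by the inverse law of cosines:
  cos(∠TWX) = (WT² + WX² - TX²) / (2·WT·WX)
  ∠TWX = 36.87°

Step 9: From VT = 9, VX = 14, TX = 6, by the inverse law of cosines:
  cos(∠TVX) = (VT² + VX² - TX²) / (2·VT·VX)
  ∠TVX = 16.99°

Step 10: From VT = 9, VZ = 8, TZ = 15, by the inverse law of cosines:
  cos(∠TVZ) = (VT² + VZ² - TZ²) / (2·VT·VZ)
  ∠TVZ = 123.75°

Step 11: From ZT = 15, ZV = 8, TV = 9, by the inverse law of cosines:
  cos(∠TZV) = (ZT² + ZV² - TV²) / (2·ZT·ZV)
  ∠TZV = 29.93°

Step 12: From XD = 19.43, XV = 14, DV = 6, by the inverse law of cosines:
  cos(∠DXV) = (XD² + XV² - DV²) / (2·XD·XV)
  ∠DXV = 8.88°

Step 13: From VB = 17.8, VX = 14, BX = 11, by the inverse law of cosines:
  cos(∠BVX) = (VB² + VX² - BX²) / (2·VB·VX)
  ∠BVX = 38.16°

Step 14: From DV = 6, DX = 19.43, VX = 14, by the inverse law of cosines:
  cos(∠VDX) = (DV² + DX² - VX²) / (2·DV·DX)
  ∠VDX = 21.12°

Step 15: From BV = 17.8, BX = 11, VX = 14, by the inverse law of cosines:
  cos(∠VBX) = (BV² + BX² - VX²) / (2·BV·BX)
  ∠VBX = 51.84°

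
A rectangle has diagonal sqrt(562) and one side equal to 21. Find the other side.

Using the Pythagorean theorem: d^2 = a^2 + b^2
b^2 = d^2 - a^2
b^2 = 562 - 441
b^2 = 121
b = sqrt(121) = 11

11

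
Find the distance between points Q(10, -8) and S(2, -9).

d = sqrt((-8)^2 + (-1)^2) = sqrt(65)

sqrt(65)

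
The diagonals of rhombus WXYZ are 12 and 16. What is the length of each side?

The diagonals of a rhombus bisect each other at right angles.
Half-diagonals: 12/2 = 6 and 16/2 = 8
side = sqrt(6^2 + 8^2)
side = sqrt(36 + 64)
side = sqrt(100) = 10

10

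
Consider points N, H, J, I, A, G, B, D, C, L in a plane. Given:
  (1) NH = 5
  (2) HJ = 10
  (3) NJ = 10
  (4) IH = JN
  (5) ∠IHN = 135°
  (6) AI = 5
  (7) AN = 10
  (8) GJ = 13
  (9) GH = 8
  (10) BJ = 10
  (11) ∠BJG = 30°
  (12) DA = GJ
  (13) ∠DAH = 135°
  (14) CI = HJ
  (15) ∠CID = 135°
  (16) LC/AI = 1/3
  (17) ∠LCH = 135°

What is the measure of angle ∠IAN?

From the given relations: IH = JN = 10.
Step 1: By the law of cosines on triangle IHN: IN² = 10² + 5² − 2·10·5·cos(135°) = 195.71, so IN ≈ 13.99.
Step 2: By the inverse law of cosines on triangle IAN: cos(∠IAN) = (5² + 10² − 13.99²) / (2·5·10) = -70.71/100 = -0.7071, so ∠IAN = 135°.

Therefore, the measure of angle ∠IAN = 135°.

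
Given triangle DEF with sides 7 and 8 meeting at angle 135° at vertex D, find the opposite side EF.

By the law of cosines: EF^2 = DE^2 + DF^2 - 2*DE*DF*cos(D)
EF^2 = 7^2 + 8^2 - 2*7*8*cos(135°)
EF^2 = 49 + 64 - 112*(-sqrt(2)/2)
EF^2 = 56*sqrt(2) + 113
EF = sqrt(56*sqrt(2) + 113)

sqrt(56*sqrt(2) + 113)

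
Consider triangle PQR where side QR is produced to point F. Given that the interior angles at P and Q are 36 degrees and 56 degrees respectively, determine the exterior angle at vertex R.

The interior angle at R is 180 - 36 - 56 = 88 degrees.
The exterior angle and interior angle at R are supplementary:
Exterior angle = 180 - 88 = 92 degrees.

92 degrees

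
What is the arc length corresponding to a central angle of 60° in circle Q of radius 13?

Arc length = 2π(13)(1/6) = 13*pi/3

13*pi/3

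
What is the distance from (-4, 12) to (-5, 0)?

d = sqrt((-5 - -4)^2 + (0 - 12)^2)
d = sqrt(-1^2 + -12^2)
d = sqrt(1 + 144)
d = sqrt(145)

sqrt(145)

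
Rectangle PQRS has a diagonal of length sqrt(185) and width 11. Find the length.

b = sqrt(d^2 - a^2) = sqrt(185 - 121) = sqrt(64) = 8

8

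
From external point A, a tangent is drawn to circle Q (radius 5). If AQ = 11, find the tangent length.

The tangent, radius, and line from the external point to the center form a right triangle.
The right angle is where the tangent meets the radius.
By the Pythagorean theorem: tangent² + 5² = 11²
tangent² = 121 - 25 = 96
tangent = 4*sqrt(6)

4*sqrt(6)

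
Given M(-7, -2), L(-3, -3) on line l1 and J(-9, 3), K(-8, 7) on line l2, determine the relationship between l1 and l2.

Slope of line 1: m1 = (-3 - -2)/(-3 - -7) = -1/4 = -1/4
Slope of line 2: m2 = (7 - 3)/(-8 - -9) = 4/1 = 4
m1 * m2 = -1, so perpendicular.

Perpendicular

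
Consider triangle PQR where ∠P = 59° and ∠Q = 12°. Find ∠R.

The interior angles sum to 180°: angle R = 180 - 59 - 12 = 109°.
The triangle is obtuse (angles 59°, 12°, 109°).

109 degrees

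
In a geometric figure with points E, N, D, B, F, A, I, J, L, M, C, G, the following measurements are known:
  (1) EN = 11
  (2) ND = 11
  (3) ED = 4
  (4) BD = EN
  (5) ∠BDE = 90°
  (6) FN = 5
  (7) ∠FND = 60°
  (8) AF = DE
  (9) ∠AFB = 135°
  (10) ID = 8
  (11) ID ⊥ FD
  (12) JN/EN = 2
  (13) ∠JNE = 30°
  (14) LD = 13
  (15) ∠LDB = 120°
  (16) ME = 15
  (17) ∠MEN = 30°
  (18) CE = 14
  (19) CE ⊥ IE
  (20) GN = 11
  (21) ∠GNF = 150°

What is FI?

Step 1: By the law of cosines on triangle FND: FD² = 5² + 11² − 2·5·11·cos(60°) = 91, so FD = √91.
Step 2: By the law of cosines on triangle FDI: FI² = √91² + 8² − 2·√91·8·cos(90°) = 155, so FI = √155.

Therefore, the length of FI = √155.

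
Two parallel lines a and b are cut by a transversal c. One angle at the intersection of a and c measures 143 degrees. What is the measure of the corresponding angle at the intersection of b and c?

Corresponding angles formed by parallel lines and a transversal are equal.
The given angle is 143 degrees.
The corresponding angle = 143 degrees.

143 degrees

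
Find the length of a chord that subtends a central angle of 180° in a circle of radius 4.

Chord length = 2r sin(θ/2)
= 2 × 4 × sin(180°/2)
= 2 × 4 × sin(90°)
= 8

8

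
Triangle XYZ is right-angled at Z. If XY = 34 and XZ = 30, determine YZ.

Rearranging the Pythagorean theorem to solve for the unknown leg:
leg^2 = hypotenuse^2 - known_leg^2 = 1156 - 900 = 256
leg = sqrt(256) = 16.

16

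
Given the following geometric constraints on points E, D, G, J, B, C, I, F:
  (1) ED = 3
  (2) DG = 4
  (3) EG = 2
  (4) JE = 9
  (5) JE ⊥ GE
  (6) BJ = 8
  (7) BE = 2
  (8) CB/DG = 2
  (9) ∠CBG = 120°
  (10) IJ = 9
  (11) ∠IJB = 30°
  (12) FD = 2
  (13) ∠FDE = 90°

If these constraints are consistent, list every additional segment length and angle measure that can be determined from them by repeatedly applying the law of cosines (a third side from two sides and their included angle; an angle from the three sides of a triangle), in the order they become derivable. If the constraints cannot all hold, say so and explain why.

The constraints are consistent. Derivable facts, in order:
After 1 step:
- BI ≈ 4.5
- EF = √13
- GJ = √85
- ∠BEJ = 54.31°
- ∠BJE = 11.72°
- ∠DEG = 104.48°
- ∠DGE = 46.57°
- ∠EBJ = 113.97°
- ∠EDG = 28.96°
After 2 steps:
- ∠BIJ = 62.62°
- ∠DEF = 33.69°
- ∠DFE = 56.31°
- ∠EGJ = 77.47°
- ∠EJG = 12.53°
- ∠IBJ = 87.38°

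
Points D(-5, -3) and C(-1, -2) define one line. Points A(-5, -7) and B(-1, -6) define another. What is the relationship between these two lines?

Slope of line 1: m1 = (-2 - -3)/(-1 - -5) = 1/4 = 1/4
Slope of line 2: m2 = (-6 - -7)/(-1 - -5) = 1/4 = 1/4
m1 = m2, so the lines are parallel.

Parallel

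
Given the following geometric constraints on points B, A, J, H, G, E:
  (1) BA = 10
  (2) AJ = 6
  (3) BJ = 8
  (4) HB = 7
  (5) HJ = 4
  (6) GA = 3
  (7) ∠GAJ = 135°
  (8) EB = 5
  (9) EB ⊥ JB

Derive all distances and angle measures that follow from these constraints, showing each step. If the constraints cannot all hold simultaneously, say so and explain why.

The constraints are consistent.

Step 1: From JA = 6, AG = 3, and ∠JAG = 135°, by the law of cosines:
  JG² = JA² + AG² - 2·JA·AG·cos(135°) = 36 + 9 + 25.46 = 70.46
  JG ≈ 8.39

Step 2: From JB = 8, BE = 5, and ∠JBE = 90°, by the law of cosines:
  JE² = JB² + BE² - 2·JB·BE·cos(90°) = 64 + 25 - 0 = 89
  JE = √89

Step 3: From BA = 10, BJ = 8, AJ = 6, by the inverse law of cosines:
  cos(∠ABJ) = (BA² + BJ² - AJ²) / (2·BA·BJ)
  ∠ABJ = 36.87°

Step 4: From BH = 7, BJ = 8, HJ = 4, by the inverse law of cosines:
  cos(∠HBJ) = (BH² + BJ² - HJ²) / (2·BH·BJ)
  ∠HBJ = 29.99°

Step 5: From AB = 10, AJ = 6, BJ = 8, by the inverse law of cosines:
  cos(∠BAJ) = (AB² + AJ² - BJ²) / (2·AB·AJ)
  ∠BAJ = 53.13°

Step 6: From JA = 6, JB = 8, AB = 10, by the inverse law of cosines:
  cos(∠AJB) = (JA² + JB² - AB²) / (2·JA·JB)
  ∠AJB = 90°

Step 7: From JB = 8, JH = 4, BH = 7, by the inverse law of cosines:
  cos(∠BJH) = (JB² + JH² - BH²) / (2·JB·JH)
  ∠BJH = 61.03°

Step 8: From HB = 7, HJ = 4, BJ = 8, by the inverse law of cosines:
  cos(∠BHJ) = (HB² + HJ² - BJ²) / (2·HB·HJ)
  ∠BHJ = 88.98°

Step 9: From JA = 6, JG = 8.39, AG = 3, by the inverse law of cosines:
  cos(∠AJG) = (JA² + JG² - AG²) / (2·JA·JG)
  ∠AJG = 14.64°

Step 10: From JB = 8, JE = √89, BE = 5, by the inverse law of cosines:
  cos(∠BJE) = (JB² + JE² - BE²) / (2·JB·JE)
  ∠BJE = 32.01°

Step 11: From GA = 3, GJ = 8.39, AJ = 6, by the inverse law of cosines:
  cos(∠AGJ) = (GA² + GJ² - AJ²) / (2·GA·GJ)
  ∠AGJ = 30.36°

Step 12: From EB = 5, EJ = √89, BJ = 8, by the inverse law of cosines:
  cos(∠BEJ) = (EB² + EJ² - BJ²) / (2·EB·EJ)
  ∠BEJ = 57.99°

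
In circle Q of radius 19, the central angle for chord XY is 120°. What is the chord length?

Chord length = 2r sin(θ/2)
= 2 × 19 × sin(120°/2)
= 2 × 19 × sin(60°)
= 19*sqrt(3)

19*sqrt(3)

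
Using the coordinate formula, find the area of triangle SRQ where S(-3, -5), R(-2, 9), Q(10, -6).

The Shoelace formula computes the area from vertex coordinates by summing cross products.
For vertices (-3,-5), (-2,9), (10,-6):
Signed sum = -3*9 - -2*-5 + -2*-6 - 10*9 + 10*-5 - -3*-6
= -37 + -78 + -68 = -183
Area = (1/2)|-183| = 183/2.

183/2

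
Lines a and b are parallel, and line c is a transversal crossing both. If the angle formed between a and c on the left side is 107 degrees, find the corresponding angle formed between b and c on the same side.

When a transversal crosses parallel lines, angles in the same position at each intersection are called corresponding angles.
These are always equal, so the answer is 107 degrees.

107 degrees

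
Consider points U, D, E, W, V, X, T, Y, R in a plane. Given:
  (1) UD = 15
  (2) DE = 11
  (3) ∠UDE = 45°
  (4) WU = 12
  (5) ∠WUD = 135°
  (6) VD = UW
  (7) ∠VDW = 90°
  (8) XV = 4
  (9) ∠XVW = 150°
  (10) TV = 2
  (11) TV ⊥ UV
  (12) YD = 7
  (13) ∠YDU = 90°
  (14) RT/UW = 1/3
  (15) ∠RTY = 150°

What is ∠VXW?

From the given relations: VD = UW = 12.
Step 1: By the law of cosines on triangle DUW: DW² = 15² + 12² − 2·15·12·cos(135°) = 623.56, so DW ≈ 24.97.
Step 2: By the law of cosines on triangle VDW: VW² = 12² + 24.97² − 2·12·24.97·cos(90°) = 767.56, so VW ≈ 27.7.
Step 3: By the law of cosines on triangle XVW: XW² = 4² + 27.7² − 2·4·27.7·cos(150°) = 975.5, so XW ≈ 31.23.
Step 4: By the inverse law of cosines on triangle VXW: cos(∠VXW) = (4² + 31.23² − 27.7²) / (2·4·31.23) = 223.94/249.86 = 0.8963, so ∠VXW = 26.33°.

Therefore, the measure of angle ∠VXW = 26.33°.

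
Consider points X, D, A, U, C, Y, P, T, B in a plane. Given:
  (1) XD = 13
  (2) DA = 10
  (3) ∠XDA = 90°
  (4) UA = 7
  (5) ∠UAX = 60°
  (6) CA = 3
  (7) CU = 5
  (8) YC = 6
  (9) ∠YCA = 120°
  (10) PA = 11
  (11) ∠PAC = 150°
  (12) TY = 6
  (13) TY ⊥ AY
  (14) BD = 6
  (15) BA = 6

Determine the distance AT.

Step 1: By the law of cosines on triangle ACY: AY² = 3² + 6² − 2·3·6·cos(120°) = 63, so AY = 3·√7.
Step 2: By the law of cosines on triangle AYT: AT² = (3·√7)² + 6² − 2·3·√7·6·cos(90°) = 99, so AT = 3·√11.

Therefore, the length of AT = 3·√11.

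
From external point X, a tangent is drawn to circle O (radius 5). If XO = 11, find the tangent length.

The tangent, radius, and line from the external point to the center form a right triangle.
The right angle is where the tangent meets the radius.
By the Pythagorean theorem: tangent² + 5² = 11²
tangent² = 121 - 25 = 96
tangent = 4*sqrt(6)

4*sqrt(6)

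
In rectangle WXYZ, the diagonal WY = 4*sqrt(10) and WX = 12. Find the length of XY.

The diagonal of a rectangle forms a right triangle with the two sides.
Rearranging the Pythagorean theorem: missing side = sqrt(d^2 - known^2).
= sqrt(160 - 144) = sqrt(16) = 4.

4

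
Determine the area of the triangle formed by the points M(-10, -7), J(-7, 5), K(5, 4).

Shoelace: Area = (1/2)|-10(5-4) + -7(4--7) + 5(-7-5)| = (1/2)(147) = 147/2

147/2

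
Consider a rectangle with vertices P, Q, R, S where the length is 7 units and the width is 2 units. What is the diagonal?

Using the Pythagorean theorem:
d² = 7² + 2² = 49 + 4 = 53
d = sqrt(53)

sqrt(53)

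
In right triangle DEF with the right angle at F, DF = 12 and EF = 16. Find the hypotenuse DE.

DE = sqrt(12^2 + 16^2) = sqrt(400) = 20

20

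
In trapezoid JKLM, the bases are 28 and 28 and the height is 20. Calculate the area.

A trapezoid's area equals the midsegment times the height.
The midsegment is (28 + 28) / 2 = 28.
Area = 28 * 20 = 560.

560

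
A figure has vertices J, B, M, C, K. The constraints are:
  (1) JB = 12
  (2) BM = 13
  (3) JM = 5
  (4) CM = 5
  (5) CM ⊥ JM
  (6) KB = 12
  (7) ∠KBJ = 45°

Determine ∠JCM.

Step 1: By the law of cosines on triangle CMJ: CJ² = 5² + 5² − 2·5·5·cos(90°) = 50, so CJ = 5·√2.
Step 2: By the inverse law of cosines on triangle JCM: cos(∠JCM) = ((5·√2)² + 5² − 5²) / (2·5·√2·5) = 50/70.71 = 0.7071, so ∠JCM = 45°.

Therefore, the measure of angle ∠JCM = 45°.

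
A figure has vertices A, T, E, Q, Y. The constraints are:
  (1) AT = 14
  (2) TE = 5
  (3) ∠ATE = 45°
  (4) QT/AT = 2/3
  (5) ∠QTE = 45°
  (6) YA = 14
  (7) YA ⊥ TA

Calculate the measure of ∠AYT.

Step 1: By the law of cosines on triangle YAT: YT² = 14² + 14² − 2·14·14·cos(90°) = 392, so YT = 14·√2.
Step 2: By the inverse law of cosines on triangle AYT: cos(∠AYT) = (14² + (14·√2)² − 14²) / (2·14·14·√2) = 392/554.37 = 0.7071, so ∠AYT = 45°.

Therefore, the measure of angle ∠AYT = 45°.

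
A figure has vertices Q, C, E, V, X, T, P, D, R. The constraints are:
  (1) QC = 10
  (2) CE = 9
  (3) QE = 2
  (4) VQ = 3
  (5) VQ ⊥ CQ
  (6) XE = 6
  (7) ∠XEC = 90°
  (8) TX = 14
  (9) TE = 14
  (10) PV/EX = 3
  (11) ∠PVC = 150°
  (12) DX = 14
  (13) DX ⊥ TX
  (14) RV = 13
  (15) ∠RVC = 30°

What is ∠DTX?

Step 1: By the law of cosines on triangle TXD: TD² = 14² + 14² − 2·14·14·cos(90°) = 392, so TD = 14·√2.
Step 2: By the inverse law of cosines on triangle DTX: cos(∠DTX) = ((14·√2)² + 14² − 14²) / (2·14·√2·14) = 392/554.37 = 0.7071, so ∠DTX = 45°.

Therefore, the measure of angle ∠DTX = 45°.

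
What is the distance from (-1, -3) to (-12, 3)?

d = sqrt((-12 - -1)^2 + (3 - -3)^2)
d = sqrt(-11^2 + 6^2)
d = sqrt(121 + 36)
d = sqrt(157)

sqrt(157)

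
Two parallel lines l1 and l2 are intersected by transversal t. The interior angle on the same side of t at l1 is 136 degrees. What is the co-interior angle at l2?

Co-interior angles sum to 180: 180 - 136 = 44 degrees.

44 degrees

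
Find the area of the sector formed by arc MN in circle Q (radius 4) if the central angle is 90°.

Sector area = πr² × θ/360
= π × 4² × 1/4
= π × 16 × 1/4
= 4*pi

4*pi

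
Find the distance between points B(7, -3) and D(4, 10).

d = sqrt((4 - 7)^2 + (10 - -3)^2)
d = sqrt(-3^2 + 13^2)
d = sqrt(9 + 169)
d = sqrt(178)

sqrt(178)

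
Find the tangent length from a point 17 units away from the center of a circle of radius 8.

Let T be the point of tangency. Then OT ⊥ AT (radius ⊥ tangent).
In right triangle OTA: OA² = OT² + AT²
17² = 8² + AT²
AT² = 225, AT = 15

15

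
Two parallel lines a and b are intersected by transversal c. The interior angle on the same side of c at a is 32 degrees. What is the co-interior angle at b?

Co-interior angles (same-side interior) formed by parallel lines and a transversal are supplementary (sum to 180 degrees).
The given angle is 32 degrees.
The co-interior angle = 180 - 32 = 148 degrees.

148 degrees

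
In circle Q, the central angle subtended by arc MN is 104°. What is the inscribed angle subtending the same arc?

An inscribed angle intercepts an arc from a point on the circle, while the central angle intercepts the same arc from the center.
The inscribed angle is always half the central angle: 104° / 2 = 52°.

52°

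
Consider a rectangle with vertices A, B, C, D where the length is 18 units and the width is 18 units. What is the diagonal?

d = sqrt(18^2 + 18^2) = sqrt(648) = 18*sqrt(2)

18*sqrt(2)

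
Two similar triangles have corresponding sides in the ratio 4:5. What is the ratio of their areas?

Area ratio = (side ratio)^2 = (4/5)^2 = 16:25.

16:25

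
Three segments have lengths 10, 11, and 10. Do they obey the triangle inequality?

Check all three triangle inequalities:
10 + 11 = 21 > 10 ✓
10 + 10 = 20 > 11 ✓
11 + 10 = 21 > 10 ✓
All conditions hold, so these sides form a valid triangle.

Yes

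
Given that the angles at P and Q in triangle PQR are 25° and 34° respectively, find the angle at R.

By the triangle angle sum property, the three interior angles of any triangle add up to 180°.
We know angle P = 25° and angle Q = 34°, so their sum is 59°.
Therefore angle R = 180° - 59° = 121°.

121 degrees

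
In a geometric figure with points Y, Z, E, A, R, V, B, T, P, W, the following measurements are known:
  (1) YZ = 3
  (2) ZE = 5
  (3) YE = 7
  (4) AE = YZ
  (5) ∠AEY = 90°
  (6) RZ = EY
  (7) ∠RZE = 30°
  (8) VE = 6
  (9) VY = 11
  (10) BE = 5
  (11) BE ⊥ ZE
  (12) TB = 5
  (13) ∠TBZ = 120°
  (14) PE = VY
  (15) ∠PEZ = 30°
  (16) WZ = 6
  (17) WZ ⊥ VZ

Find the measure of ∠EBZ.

Step 1: By the law of cosines on triangle BEZ: BZ² = 5² + 5² − 2·5·5·cos(90°) = 50, so BZ = 5·√2.
Step 2: By the inverse law of cosines on triangle EBZ: cos(∠EBZ) = (5² + (5·√2)² − 5²) / (2·5·5·√2) = 50/70.71 = 0.7071, so ∠EBZ = 45°.

Therefore, the measure of angle ∠EBZ = 45°.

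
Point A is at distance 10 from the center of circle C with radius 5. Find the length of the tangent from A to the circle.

The tangent, radius, and line from the external point to the center form a right triangle.
The right angle is where the tangent meets the radius.
By the Pythagorean theorem: tangent² + 5² = 10²
tangent² = 100 - 25 = 75
tangent = 5*sqrt(3)

5*sqrt(3)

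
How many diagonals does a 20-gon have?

The number of diagonals in an n-gon is n(n - 3)/2.
For n = 20: 20(20 - 3)/2 = 20 × 17 / 2 = 170.

170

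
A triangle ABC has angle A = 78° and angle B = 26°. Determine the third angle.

angle C = 180 - 78 - 26 = 76 degrees.

76 degrees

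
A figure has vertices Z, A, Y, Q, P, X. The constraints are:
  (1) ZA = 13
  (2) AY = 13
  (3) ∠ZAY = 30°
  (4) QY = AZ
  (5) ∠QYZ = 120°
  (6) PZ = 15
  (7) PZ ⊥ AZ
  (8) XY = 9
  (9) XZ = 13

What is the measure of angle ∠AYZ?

Step 1: By the law of cosines on triangle YAZ: YZ² = 13² + 13² − 2·13·13·cos(30°) = 45.28, so YZ ≈ 6.73.
Step 2: By the inverse law of cosines on triangle AYZ: cos(∠AYZ) = (13² + 6.73² − 13²) / (2·13·6.73) = 45.28/174.96 = 0.2588, so ∠AYZ = 75°.

Therefore, the measure of angle ∠AYZ = 75°.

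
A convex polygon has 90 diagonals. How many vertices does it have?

Using d = n(n - 3)/2, we solve 90 = n(n - 3)/2.
So n(n - 3) = 180.
Testing n = 15: 15 * 12 = 180 = 180. Correct.
The polygon has 15 sides.

15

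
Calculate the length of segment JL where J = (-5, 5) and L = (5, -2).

d = sqrt((10)^2 + (-7)^2) = sqrt(149)

sqrt(149)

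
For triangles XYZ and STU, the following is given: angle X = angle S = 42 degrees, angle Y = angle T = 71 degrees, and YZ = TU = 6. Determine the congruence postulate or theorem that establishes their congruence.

The given information provides:
angle X = angle S = 42 degrees, angle Y = angle T = 71 degrees, and YZ = TU = 6
This matches the AAS congruence theorem.
Two pairs of corresponding angles and a non-included side are equal (Angle-Angle-Side).

AAS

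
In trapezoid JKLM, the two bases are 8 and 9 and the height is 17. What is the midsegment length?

The midsegment of a trapezoid = (base1 + base2) / 2
midsegment = (8 + 9) / 2
midsegment = 17 / 2
midsegment = 17/2

17/2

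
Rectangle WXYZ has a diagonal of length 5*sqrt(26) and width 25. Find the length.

b = sqrt(d^2 - a^2) = sqrt(650 - 625) = sqrt(25) = 5

5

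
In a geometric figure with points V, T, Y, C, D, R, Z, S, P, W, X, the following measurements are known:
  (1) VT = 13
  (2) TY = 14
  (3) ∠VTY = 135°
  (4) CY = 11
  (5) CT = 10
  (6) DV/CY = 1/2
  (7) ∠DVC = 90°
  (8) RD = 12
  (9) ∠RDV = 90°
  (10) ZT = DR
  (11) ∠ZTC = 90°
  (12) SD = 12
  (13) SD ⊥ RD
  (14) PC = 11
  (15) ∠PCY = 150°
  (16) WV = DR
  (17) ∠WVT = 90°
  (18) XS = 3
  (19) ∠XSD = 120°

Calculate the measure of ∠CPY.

Step 1: By the law of cosines on triangle PCY: PY² = 11² + 11² − 2·11·11·cos(150°) = 451.58, so PY ≈ 21.25.
Step 2: By the inverse law of cosines on triangle CPY: cos(∠CPY) = (11² + 21.25² − 11²) / (2·11·21.25) = 451.58/467.51 = 0.9659, so ∠CPY = 15°.

Therefore, the measure of angle ∠CPY = 15°.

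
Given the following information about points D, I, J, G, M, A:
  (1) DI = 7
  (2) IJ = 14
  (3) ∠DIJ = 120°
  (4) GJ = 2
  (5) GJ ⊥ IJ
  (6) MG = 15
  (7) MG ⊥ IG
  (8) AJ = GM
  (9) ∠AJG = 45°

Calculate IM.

Step 1: By the law of cosines on triangle GJI: GI² = 2² + 14² − 2·2·14·cos(90°) = 200, so GI = 10·√2.
Step 2: By the law of cosines on triangle IGM: IM² = (10·√2)² + 15² − 2·10·√2·15·cos(90°) = 425, so IM = 5·√17.

Therefore, the length of IM = 5·√17.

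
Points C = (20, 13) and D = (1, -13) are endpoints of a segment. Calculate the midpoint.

M = ((x₁ + x₂)/2, (y₁ + y₂)/2)
= ((20 + 1)/2, (13 + -13)/2)
= (21/2, 0/2) = (21/2, 0)

(21/2, 0)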